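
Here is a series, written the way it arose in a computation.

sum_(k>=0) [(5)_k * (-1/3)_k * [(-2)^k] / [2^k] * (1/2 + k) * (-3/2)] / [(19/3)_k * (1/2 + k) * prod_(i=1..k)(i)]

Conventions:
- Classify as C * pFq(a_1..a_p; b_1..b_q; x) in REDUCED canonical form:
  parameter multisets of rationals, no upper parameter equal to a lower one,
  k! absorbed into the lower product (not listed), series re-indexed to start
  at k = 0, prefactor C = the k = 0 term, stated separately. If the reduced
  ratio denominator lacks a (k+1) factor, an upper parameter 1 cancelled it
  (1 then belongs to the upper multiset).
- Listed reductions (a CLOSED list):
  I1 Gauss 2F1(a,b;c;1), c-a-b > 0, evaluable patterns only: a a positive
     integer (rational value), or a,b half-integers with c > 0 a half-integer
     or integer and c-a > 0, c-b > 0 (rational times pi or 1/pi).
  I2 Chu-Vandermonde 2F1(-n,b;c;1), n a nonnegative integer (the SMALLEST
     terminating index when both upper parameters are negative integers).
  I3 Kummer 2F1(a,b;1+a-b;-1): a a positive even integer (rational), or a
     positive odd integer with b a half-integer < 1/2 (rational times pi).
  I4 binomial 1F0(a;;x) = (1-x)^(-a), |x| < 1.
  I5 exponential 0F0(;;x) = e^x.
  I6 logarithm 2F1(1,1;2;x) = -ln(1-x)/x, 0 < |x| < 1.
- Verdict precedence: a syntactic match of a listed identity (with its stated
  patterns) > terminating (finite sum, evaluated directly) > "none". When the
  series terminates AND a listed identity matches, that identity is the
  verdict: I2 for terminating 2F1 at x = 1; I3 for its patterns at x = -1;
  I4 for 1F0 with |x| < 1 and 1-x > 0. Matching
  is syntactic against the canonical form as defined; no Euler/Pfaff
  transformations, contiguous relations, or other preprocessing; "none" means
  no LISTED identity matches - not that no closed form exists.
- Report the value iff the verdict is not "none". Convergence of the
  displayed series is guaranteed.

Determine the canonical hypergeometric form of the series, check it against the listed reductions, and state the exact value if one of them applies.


Classification (C = -3/2): 2F1 with upper {-1/3, 5}, lower {19/3}, argument x = -1. Verdict: none. Every listed pattern misses the 2F1 form at -1, upper {-1/3, 5}.

Key observation: with t_0 = -3/2, the two k-th powers (prefactor -3/2) combine into one argument.
Ratio: r(k) = (-1) * (k-1/3) (k+5) / [(k+19/3) (k+1)] - rational in k. x = (-1); t_0 = -3/2; negate the roots.


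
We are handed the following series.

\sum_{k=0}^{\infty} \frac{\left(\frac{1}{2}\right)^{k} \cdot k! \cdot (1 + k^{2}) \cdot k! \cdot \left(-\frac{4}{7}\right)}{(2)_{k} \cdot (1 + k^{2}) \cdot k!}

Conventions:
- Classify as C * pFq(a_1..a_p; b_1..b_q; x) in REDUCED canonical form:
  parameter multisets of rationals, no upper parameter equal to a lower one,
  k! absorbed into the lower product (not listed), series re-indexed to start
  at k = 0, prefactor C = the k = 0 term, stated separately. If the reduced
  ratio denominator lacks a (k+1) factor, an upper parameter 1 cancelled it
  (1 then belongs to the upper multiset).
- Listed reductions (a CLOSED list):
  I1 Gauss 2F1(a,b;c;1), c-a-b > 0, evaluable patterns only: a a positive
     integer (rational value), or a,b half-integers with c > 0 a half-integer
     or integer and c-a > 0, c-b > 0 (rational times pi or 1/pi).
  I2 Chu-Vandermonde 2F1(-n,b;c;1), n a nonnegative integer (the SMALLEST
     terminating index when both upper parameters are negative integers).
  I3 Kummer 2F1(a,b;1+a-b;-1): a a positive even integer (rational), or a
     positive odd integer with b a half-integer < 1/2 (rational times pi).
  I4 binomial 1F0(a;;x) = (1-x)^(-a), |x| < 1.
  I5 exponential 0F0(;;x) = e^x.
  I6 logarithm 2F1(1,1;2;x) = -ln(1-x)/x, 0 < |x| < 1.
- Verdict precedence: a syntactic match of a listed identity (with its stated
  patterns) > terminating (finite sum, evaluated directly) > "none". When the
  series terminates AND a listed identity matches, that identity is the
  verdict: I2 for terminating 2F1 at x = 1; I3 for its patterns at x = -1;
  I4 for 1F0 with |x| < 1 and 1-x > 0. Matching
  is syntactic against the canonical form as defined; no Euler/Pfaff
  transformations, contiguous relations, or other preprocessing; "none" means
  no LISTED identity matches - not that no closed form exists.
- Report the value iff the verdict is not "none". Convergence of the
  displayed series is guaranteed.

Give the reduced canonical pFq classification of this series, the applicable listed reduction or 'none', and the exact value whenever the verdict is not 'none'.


With C = -\frac{4}{7}: the canonical form is 2F1(1, 1; 2; \frac{1}{2}). Verdict: the I6 logarithm reduction applies (the logarithm: parameters (1,1;2), x = \frac{1}{2}). Sum: \frac{8}{7} \cdot \ln\left(\frac{1}{2}\right).

Structural cue: t_0 being -\frac{4}{7}, the factorial ratio (C = -4/7, x = 1/2) (k+a-1)!/(a-1)! is a rising factorial (a)_k.
Ratio: r(k) = \frac{1}{2} * (k+1) (k+1) / [(k+2) (k+1)] ; factor over Q: parameters, x = \frac{1}{2}, and C = -\frac{4}{7}.


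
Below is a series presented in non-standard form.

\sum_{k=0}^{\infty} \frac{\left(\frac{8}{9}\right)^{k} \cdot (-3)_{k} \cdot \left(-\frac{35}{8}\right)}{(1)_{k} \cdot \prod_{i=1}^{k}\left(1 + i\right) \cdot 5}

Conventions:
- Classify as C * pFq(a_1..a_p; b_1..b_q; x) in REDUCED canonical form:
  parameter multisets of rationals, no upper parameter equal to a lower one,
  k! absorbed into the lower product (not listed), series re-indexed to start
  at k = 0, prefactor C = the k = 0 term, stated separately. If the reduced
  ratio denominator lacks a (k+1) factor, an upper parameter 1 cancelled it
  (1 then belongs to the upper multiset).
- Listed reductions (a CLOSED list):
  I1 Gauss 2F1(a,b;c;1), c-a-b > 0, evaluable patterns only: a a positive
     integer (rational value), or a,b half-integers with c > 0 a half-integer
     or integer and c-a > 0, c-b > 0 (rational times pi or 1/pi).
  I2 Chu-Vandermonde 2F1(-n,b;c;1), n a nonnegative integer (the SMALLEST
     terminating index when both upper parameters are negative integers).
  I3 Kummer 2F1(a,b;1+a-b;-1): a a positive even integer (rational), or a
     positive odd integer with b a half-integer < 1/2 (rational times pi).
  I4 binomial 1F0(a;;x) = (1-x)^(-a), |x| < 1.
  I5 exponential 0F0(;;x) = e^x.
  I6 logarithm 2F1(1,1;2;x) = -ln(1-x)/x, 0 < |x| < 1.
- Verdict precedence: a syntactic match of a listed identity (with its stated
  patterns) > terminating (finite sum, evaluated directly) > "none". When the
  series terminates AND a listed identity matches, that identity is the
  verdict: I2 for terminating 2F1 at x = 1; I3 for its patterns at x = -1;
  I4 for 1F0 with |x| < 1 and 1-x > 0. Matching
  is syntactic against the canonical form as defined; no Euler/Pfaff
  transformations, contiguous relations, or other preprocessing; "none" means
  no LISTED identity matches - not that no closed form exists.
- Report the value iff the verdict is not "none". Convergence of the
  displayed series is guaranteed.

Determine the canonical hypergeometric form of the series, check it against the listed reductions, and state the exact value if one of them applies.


This is -\frac{7}{8} * 1F1(-3; 2; \frac{8}{9}) in reduced canonical form. Verdict: terminating. With -3 upstairs the series is a 4-term polynomial sum; evaluated term by term. Value: -\frac{497}{17496}.

First insight: from the first term -\frac{7}{8}: the constant factors (C = -7/8, x = 8/9) combine into one prefactor.
Consecutive-term ratio: r(k) = \frac{8}{9} * (k-3) / [(k+2) (k+1)] - rational; roots negated = parameters, x = \frac{8}{9}, C = -\frac{7}{8}.


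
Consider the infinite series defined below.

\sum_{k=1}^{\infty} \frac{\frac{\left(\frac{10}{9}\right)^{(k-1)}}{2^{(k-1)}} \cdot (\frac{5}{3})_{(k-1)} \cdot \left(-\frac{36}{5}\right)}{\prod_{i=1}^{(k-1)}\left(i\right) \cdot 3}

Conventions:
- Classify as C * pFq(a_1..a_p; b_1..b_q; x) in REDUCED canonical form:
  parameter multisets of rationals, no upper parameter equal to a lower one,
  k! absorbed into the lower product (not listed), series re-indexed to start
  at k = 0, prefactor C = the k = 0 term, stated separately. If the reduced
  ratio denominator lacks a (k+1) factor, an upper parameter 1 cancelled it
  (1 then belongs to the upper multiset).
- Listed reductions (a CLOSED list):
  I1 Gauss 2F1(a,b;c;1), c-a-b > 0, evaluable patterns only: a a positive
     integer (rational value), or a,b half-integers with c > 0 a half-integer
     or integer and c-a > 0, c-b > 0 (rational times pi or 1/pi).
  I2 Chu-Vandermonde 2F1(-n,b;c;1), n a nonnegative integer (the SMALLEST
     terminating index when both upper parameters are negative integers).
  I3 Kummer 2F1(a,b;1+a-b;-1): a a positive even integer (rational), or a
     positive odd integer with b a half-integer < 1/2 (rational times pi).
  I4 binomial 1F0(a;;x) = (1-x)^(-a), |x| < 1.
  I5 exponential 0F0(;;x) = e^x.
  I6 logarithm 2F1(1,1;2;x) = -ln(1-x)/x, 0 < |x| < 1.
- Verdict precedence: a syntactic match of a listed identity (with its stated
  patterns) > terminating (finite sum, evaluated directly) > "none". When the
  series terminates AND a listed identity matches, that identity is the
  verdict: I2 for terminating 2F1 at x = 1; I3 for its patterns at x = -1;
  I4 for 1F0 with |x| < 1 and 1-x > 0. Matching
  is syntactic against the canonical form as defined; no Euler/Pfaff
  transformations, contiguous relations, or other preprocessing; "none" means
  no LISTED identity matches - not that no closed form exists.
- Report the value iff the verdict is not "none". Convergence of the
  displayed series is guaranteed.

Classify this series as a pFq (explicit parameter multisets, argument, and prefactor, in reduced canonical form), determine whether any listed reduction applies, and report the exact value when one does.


This is -\frac{12}{5} * 1F0(\frac{5}{3}; -; \frac{5}{9}) in reduced canonical form. Verdict: the I4 binomial reduction matches (the 1F0 binomial series: exponent -5/3, x = \frac{5}{9}). Sum: \left(-\frac{12}{5}\right) \cdot \left(\frac{4}{9}\right)^{-\frac{5}{3}}.

Key observation: with t_0 = -\frac{12}{5}, the two k-th powers (C = -12/5, x = 5/9) combine into one argument.
Adjacent-term ratio: r(k) = \frac{5}{9} * (k+\frac{5}{3}) / [(k+1)] - poly over poly, x = \frac{5}{9} from leading terms; C = -\frac{12}{5} at k = 0.


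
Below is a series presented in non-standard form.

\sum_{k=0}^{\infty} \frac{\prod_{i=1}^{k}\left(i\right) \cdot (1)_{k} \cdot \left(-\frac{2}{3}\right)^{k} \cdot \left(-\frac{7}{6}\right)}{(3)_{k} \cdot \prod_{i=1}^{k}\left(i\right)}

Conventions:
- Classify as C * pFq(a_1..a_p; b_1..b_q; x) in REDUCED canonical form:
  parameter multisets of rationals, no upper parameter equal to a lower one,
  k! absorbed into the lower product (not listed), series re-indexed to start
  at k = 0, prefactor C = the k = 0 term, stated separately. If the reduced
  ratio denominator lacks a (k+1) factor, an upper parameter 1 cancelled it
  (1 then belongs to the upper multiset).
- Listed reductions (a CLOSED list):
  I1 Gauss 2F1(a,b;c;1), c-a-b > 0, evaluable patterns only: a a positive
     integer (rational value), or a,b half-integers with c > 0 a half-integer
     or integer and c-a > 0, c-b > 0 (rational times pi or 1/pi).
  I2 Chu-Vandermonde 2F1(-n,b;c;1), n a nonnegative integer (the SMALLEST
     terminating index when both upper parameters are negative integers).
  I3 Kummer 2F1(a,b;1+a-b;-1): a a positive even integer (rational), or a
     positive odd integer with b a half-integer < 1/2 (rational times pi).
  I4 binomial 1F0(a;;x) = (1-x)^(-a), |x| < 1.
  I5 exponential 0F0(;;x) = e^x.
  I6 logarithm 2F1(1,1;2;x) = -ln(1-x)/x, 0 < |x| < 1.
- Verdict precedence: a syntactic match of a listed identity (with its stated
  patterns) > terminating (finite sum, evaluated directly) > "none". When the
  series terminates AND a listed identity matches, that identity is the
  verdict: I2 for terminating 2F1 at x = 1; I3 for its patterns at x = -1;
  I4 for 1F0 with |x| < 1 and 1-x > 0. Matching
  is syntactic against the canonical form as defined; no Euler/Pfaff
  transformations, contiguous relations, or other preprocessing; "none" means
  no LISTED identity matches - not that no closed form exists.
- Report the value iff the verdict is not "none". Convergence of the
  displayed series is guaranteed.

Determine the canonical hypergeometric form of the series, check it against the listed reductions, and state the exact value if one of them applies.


Prefactor -\frac{7}{6}, argument -\frac{2}{3}: 2F1 with upper {1, 1} over lower {3}. Verdict: none - this 2F1 at x = -\frac{2}{3} matches no listed pattern, and upper {1, 1} holds no stopper.

Structural cue: t_0 being -\frac{7}{6}, the product of the first k integers (C = -7/6) is k!.
Adjacent-term ratio: r(k) = -\frac{2}{3} * (k+1) (k+1) / [(k+3) (k+1)] - rational in k. x = -\frac{2}{3}; t_0 = -\frac{7}{6}; negate the roots.


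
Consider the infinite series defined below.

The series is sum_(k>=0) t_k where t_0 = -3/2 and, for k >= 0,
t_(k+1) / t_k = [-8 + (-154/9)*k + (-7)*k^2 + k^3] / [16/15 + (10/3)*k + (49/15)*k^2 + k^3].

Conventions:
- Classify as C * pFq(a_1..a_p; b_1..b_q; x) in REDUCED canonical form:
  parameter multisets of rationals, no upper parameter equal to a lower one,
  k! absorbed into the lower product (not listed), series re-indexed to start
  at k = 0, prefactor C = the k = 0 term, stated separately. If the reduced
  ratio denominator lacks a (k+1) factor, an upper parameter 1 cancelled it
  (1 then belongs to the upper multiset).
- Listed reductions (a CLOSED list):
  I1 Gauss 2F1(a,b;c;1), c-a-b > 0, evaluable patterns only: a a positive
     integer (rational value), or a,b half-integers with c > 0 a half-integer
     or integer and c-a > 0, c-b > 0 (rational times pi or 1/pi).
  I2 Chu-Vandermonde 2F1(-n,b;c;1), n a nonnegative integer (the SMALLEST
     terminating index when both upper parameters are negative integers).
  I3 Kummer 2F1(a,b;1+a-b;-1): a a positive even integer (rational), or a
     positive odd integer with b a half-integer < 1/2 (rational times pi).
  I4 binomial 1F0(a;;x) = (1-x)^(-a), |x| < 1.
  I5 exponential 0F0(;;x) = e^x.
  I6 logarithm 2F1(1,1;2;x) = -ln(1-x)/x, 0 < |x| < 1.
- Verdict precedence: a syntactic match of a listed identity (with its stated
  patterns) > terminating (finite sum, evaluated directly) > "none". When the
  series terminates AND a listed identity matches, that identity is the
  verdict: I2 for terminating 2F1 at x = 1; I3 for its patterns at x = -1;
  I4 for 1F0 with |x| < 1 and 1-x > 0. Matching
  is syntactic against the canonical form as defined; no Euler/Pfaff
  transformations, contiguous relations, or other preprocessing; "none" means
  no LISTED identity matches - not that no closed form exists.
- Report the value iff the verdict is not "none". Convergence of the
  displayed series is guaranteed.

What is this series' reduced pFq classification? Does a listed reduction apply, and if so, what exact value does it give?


Reduced: x = 1, 2F1, upper = {-9, 4/3}, lower = {8/5}, C = -3/2. Verdict at x = 1: Chu-Vandermonde (I2) matches (terminating 2F1 at x = 1 with n = 9, b = 4/3, c = 8/5). Sum: -1493001013/75160106307.

Key observation: t_0 being -3/2, cancel k + 2/3 from the displayed ratio first; then C = -3/2, x = 1.
Adjacent-term ratio: r(k) = 1 * (k-9) (k+4/3) / [(k+8/5) (k+1)] - rational in k, leading ratio 1; with t_0 = -3/2, classification follows.


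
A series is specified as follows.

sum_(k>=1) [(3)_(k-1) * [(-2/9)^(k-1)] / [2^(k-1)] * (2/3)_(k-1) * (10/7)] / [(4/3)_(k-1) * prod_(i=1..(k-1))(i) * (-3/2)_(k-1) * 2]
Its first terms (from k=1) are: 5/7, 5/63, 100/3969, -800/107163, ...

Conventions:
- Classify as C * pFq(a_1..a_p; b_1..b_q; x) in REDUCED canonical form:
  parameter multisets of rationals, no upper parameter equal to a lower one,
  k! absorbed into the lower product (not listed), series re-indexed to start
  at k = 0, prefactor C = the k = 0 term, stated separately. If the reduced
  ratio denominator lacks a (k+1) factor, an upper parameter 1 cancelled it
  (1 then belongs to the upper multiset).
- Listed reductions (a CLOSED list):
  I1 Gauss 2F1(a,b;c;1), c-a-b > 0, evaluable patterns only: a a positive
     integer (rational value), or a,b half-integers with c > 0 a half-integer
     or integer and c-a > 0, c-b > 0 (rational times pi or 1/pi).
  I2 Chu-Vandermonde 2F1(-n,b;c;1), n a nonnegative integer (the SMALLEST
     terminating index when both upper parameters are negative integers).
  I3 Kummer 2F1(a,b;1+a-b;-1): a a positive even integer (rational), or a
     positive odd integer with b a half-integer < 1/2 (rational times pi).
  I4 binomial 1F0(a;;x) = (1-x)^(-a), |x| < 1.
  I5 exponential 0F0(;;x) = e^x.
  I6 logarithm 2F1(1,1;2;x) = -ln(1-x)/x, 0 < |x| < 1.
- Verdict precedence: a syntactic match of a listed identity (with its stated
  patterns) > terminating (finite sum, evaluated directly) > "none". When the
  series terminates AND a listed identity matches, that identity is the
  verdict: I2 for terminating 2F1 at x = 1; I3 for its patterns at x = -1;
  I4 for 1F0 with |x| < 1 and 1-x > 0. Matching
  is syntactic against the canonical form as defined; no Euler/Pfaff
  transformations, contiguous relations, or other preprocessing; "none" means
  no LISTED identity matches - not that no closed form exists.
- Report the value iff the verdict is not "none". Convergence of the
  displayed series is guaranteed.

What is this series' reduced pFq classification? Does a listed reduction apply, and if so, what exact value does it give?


Reduced: x = -1/9, 2F2, upper = {2/3, 3}, lower = {-3/2, 4/3}, C = 5/7. Verdict: none - at argument -1/9 the multisets {2/3, 3} ; {-3/2, 4/3} match no listed identity.

Key observation: with t_0 = 5/7, the constant factors (C = 5/7) combine into one prefactor.
Term ratio: r(k) = (-1/9) * (k+2/3) (k+3) / [(k-3/2) (k+4/3) (k+1)] - rational in k, leading ratio (-1/9); with t_0 = 5/7, classification follows.


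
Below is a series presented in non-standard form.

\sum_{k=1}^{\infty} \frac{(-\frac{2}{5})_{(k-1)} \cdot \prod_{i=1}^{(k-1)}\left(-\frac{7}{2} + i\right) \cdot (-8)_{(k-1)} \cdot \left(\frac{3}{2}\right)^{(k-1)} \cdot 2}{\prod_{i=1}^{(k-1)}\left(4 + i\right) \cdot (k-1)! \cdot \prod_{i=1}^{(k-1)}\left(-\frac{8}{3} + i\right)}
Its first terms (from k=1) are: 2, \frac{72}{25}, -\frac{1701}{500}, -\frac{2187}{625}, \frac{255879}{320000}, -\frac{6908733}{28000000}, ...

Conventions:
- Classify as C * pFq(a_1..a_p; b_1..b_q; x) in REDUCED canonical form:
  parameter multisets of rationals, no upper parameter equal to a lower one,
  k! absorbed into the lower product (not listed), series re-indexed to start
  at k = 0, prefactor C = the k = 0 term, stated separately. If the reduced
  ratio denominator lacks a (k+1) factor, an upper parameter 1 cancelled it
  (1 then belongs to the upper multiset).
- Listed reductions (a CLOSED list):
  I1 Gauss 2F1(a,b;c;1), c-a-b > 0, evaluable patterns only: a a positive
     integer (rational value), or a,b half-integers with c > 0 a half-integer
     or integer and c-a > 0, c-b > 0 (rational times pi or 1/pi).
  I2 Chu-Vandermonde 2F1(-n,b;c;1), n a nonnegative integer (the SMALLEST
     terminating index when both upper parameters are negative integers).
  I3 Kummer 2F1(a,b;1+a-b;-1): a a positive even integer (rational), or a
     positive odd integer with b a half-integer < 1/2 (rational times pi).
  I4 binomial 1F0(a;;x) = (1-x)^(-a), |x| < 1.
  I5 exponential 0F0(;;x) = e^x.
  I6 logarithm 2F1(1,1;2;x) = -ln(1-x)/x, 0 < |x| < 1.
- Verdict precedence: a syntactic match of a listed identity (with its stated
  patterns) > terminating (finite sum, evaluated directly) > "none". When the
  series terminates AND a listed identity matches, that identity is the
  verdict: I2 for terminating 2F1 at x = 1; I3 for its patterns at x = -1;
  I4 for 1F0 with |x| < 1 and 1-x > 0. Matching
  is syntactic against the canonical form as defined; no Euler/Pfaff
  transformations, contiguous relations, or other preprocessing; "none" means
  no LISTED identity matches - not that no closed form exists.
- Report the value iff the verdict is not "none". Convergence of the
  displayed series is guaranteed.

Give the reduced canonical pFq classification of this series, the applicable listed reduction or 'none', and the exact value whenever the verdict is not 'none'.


This is 2 * 3F2(-8, -\frac{5}{2}, -\frac{2}{5}; -\frac{5}{3}, 5; \frac{3}{2}) in reduced canonical form. Verdict: terminating - upper parameter -8 makes this a finite sum (last index 8), evaluated exactly. Sum: -\frac{8923993844125669}{6307840000000000}.

First insight: t_0 = 2 here, and the lower running product (C = 2) is a rising factorial.
Consecutive-term ratio: r(k) = \frac{3}{2} * (k-8) (k-\frac{5}{2}) (k-\frac{2}{5}) / [(k-\frac{5}{3}) (k+5) (k+1)] - poly over poly, x = \frac{3}{2} from leading terms; C = 2 at k = 0.


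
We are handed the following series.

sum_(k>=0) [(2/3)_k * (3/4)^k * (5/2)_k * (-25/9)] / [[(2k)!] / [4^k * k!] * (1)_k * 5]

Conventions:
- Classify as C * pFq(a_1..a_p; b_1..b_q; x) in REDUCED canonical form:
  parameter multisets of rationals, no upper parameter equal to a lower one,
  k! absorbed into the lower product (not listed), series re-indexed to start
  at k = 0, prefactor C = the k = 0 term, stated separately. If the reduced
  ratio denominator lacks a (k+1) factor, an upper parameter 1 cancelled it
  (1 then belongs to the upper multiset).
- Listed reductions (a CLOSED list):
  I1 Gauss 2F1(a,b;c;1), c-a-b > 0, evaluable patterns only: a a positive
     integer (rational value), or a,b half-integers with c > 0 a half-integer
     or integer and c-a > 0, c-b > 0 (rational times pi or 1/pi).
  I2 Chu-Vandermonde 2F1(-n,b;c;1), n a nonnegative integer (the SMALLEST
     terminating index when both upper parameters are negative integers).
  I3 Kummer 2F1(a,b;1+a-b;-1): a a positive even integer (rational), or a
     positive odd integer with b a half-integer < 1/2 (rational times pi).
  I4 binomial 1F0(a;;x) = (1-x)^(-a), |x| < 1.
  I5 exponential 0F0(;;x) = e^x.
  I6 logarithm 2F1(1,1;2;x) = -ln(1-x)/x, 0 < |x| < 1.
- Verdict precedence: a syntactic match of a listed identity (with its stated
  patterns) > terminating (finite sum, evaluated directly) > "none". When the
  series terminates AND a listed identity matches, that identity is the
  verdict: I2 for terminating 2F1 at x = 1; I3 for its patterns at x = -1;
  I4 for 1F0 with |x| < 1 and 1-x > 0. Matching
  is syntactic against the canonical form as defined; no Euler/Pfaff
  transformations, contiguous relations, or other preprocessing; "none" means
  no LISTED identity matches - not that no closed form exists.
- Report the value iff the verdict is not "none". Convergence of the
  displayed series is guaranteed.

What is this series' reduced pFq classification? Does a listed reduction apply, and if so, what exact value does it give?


x = 3/4 here; the reduced form reads 2F1, upper {2/3, 5/2}, lower {1/2}, C = -5/9. Verdict: no listed reduction: x = 3/4 and upper {2/3, 5/2} fail every I1-I6 pattern.

The tell: x = (3/4) and (1)_k (C = -5/9) is k! itself.
Consecutive-term ratio: r(k) = (3/4) * (k+2/3) (k+5/2) / [(k+1/2) (k+1)] - rational in k, leading ratio (3/4); with t_0 = -5/9, classification follows.


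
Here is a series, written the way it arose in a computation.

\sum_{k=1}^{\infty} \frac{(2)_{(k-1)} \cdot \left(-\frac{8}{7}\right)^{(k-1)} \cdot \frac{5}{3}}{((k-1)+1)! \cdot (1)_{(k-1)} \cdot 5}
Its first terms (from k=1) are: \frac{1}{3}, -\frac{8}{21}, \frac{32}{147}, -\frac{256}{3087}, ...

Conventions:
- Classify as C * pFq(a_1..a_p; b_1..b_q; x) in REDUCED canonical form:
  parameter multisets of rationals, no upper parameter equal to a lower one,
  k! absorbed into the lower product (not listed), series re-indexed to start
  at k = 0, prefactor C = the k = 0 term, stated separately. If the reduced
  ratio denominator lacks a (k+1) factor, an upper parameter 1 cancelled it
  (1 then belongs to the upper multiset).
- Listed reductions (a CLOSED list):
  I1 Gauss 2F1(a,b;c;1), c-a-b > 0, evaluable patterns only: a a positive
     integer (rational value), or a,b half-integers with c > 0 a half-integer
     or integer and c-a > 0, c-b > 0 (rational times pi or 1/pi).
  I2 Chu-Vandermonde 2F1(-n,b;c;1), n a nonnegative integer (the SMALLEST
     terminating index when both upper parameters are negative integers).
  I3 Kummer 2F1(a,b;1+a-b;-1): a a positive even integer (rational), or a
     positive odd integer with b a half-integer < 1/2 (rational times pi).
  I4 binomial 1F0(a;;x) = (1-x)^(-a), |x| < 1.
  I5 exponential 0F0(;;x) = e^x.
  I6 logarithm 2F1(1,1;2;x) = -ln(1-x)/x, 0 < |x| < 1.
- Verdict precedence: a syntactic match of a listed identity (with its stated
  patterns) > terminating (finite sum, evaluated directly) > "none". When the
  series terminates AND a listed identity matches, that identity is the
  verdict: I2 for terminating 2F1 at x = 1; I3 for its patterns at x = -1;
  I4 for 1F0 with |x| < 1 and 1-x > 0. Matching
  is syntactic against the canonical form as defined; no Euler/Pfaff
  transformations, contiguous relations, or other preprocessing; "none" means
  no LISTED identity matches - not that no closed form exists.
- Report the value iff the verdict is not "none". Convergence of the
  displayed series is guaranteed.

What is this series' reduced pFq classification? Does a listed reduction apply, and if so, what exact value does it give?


First insight: t_0 = \frac{1}{3} here, and the denominator's factorial ratio (prefactor 1/3) is a lower Pochhammer.
Term ratio: r(k) = -\frac{8}{7} * 1 / [(k+1)] - rational in k, leading ratio -\frac{8}{7}; with t_0 = \frac{1}{3}, classification follows.

Reduced: x = -\frac{8}{7}, 0F0, upper = {-}, lower = {-}, C = \frac{1}{3}. Verdict: this is exponential (I5) (the 0F0 exponential series at x = -\frac{8}{7}). Value: \frac{1}{3} \cdot e^{-\frac{8}{7}}.


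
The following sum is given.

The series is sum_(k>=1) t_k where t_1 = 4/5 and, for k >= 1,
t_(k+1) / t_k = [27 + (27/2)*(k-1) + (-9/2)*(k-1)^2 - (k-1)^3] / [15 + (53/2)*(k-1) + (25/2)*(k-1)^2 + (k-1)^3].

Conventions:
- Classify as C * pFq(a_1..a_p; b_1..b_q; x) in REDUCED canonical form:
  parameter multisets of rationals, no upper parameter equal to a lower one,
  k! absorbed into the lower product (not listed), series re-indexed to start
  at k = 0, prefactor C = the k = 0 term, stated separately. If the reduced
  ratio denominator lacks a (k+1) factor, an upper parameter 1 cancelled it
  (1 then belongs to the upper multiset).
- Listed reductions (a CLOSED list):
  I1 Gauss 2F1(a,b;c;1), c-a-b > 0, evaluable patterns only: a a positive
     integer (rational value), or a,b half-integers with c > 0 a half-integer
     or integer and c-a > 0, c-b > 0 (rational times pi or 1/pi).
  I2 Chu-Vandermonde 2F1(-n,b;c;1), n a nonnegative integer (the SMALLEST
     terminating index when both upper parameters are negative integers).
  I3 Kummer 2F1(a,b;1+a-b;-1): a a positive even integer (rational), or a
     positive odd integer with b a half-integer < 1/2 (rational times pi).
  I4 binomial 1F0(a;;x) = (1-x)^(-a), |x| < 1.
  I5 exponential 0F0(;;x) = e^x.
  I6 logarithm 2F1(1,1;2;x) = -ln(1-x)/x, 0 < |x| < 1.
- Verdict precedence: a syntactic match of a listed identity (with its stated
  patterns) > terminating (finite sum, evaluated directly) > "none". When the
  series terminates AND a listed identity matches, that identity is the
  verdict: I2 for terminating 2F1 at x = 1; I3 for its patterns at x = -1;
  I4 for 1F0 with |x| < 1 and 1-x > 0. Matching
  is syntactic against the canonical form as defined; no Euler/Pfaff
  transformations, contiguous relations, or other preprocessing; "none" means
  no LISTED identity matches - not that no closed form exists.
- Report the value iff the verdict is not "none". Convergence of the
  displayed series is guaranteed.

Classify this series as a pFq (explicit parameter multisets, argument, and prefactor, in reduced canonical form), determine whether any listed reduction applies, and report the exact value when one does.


Classification (C = 4/5): 2F1 with upper {-3, 6}, lower {10}, argument x = -1. Verdict: this is Kummer's theorem (I3) (x = -1; c = 10 equals 1+a-b for upper {-3, 6}: listed pattern). Hence: 84/25.

Key step: from the first term 4/5: factor the ratio over Q (C = 4/5, x = -1): negated roots = parameters.
Ratio: r(k) = (-1) * (k-3) (k+6) / [(k+10) (k+1)] - rational in k, leading ratio (-1); with t_0 = 4/5, classification follows.


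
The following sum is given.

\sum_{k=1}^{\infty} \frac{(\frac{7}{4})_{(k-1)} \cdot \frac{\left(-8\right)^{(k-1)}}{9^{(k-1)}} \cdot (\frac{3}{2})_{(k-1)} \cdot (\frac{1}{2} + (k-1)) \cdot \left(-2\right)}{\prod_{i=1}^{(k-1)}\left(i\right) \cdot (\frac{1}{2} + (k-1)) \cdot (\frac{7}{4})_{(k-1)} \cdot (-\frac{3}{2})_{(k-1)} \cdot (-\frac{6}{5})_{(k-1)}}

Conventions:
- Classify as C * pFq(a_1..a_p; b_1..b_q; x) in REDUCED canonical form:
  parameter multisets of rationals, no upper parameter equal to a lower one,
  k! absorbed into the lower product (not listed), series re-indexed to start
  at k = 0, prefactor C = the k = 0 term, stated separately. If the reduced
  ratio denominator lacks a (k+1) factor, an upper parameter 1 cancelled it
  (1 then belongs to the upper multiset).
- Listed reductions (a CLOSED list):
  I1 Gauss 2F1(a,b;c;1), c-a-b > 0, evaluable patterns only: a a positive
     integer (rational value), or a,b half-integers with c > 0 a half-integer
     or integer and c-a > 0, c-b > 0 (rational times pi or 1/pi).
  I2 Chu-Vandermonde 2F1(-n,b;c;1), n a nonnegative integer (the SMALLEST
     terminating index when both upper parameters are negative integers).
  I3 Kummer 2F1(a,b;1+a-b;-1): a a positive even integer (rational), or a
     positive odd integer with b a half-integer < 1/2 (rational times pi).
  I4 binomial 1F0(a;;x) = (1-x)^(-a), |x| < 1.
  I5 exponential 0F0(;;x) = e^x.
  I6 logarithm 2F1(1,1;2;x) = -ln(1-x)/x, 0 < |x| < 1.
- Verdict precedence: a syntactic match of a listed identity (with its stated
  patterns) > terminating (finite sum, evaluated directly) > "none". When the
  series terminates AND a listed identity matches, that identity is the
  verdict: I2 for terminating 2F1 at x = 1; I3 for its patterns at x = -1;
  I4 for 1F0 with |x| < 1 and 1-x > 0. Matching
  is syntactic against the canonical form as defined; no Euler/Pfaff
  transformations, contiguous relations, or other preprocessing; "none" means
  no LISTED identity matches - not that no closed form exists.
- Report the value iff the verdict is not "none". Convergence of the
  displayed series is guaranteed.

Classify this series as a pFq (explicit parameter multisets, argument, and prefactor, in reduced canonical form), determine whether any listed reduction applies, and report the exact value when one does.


Key observation: with t_0 = -2, striking the common factor k + 1/2 reduces the term (C = -2, x = -8/9).
Ratio: r(k) = -\frac{8}{9} * (k+\frac{3}{2}) / [(k-\frac{3}{2}) (k-\frac{6}{5}) (k+1)] - rational; roots negated = parameters, x = -\frac{8}{9}, C = -2.

Prefactor -2, argument -\frac{8}{9}: 1F2 with upper {\frac{3}{2}} over lower {-\frac{3}{2}, -\frac{6}{5}}. Verdict: none (x = -\frac{8}{9}): each listed identity misses the multisets {\frac{3}{2}} ; {-\frac{3}{2}, -\frac{6}{5}}.


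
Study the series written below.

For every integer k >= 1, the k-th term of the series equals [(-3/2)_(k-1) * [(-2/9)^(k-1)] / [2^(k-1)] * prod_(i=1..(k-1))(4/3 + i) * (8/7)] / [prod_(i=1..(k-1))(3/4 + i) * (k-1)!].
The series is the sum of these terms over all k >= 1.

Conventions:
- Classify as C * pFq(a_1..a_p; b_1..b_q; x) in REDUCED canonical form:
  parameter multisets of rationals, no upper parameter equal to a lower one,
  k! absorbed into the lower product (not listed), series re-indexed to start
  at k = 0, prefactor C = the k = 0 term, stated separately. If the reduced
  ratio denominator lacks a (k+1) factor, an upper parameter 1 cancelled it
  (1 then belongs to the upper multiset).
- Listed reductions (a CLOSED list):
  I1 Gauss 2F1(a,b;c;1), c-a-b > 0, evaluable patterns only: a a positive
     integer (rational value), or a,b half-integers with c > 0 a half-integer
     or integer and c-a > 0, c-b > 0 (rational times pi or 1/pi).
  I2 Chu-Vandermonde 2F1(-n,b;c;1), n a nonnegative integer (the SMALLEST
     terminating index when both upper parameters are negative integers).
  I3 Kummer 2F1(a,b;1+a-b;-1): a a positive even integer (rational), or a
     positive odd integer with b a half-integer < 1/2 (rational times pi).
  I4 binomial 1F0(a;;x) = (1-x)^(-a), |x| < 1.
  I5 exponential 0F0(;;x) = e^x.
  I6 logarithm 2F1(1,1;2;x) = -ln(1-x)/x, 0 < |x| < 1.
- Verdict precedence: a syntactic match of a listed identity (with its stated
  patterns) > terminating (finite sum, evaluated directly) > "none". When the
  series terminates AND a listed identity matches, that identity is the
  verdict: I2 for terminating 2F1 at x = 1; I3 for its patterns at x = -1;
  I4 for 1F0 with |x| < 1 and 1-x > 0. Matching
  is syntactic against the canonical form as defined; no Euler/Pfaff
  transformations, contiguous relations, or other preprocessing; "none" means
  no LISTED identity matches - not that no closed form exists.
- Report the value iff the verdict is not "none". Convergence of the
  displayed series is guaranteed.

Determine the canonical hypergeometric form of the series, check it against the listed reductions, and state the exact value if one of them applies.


First insight: t_0 being 8/7, the running product (C = 8/7, x = -1/9) telescopes to a rising factorial.
Step ratio: r(k) = (-1/9) * (k-3/2) (k+7/3) / [(k+7/4) (k+1)] - poly over poly, x = (-1/9) from leading terms; C = 8/7 at k = 0.

With C = 8/7: the canonical form is 2F1(-3/2, 7/3; 7/4; -1/9). Verdict: none. No listed pattern accepts 2F1(-3/2, 7/3; 7/4; -1/9).


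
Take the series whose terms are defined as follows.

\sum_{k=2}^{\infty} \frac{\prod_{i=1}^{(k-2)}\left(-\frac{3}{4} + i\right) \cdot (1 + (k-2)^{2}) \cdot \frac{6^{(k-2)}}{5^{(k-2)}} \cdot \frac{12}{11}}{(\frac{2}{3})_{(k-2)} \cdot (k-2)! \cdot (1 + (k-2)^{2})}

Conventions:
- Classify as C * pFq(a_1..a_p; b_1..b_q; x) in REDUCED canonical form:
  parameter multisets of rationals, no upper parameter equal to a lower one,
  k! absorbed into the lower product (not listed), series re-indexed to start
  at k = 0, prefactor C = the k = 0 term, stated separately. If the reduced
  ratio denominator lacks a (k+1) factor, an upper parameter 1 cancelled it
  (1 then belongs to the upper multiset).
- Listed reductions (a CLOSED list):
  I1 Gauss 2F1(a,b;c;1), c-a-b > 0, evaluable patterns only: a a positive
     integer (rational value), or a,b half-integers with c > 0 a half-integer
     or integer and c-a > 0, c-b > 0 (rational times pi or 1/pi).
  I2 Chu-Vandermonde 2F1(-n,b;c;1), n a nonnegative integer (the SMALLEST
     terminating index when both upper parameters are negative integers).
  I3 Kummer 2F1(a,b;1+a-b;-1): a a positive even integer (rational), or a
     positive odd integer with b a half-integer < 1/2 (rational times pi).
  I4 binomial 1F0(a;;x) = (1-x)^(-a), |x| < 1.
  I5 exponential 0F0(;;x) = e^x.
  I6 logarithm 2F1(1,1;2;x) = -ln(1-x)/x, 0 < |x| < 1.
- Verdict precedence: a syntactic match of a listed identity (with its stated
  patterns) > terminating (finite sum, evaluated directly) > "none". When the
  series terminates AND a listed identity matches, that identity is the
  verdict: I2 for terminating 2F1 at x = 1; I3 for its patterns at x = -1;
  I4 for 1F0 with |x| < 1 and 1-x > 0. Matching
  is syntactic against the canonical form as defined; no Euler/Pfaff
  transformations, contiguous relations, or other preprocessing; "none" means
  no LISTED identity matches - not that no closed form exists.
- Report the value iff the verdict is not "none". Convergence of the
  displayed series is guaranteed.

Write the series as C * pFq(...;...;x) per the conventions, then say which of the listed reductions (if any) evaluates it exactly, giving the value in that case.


Prefactor \frac{12}{11}, argument \frac{6}{5}: 1F1 with upper {\frac{1}{4}} over lower {\frac{2}{3}}. Verdict: none - this 1F1 at x = \frac{6}{5} matches no listed pattern, and upper {\frac{1}{4}} holds no stopper.

The tell: t_0 = \frac{12}{11} here, and the factor k^2 + 1 cancels (top and bottom), leaving prefactor 12/11.
Adjacent-term ratio: r(k) = \frac{6}{5} * (k+\frac{1}{4}) / [(k+\frac{2}{3}) (k+1)] - rational in k, leading ratio \frac{6}{5}; with t_0 = \frac{12}{11}, classification follows.


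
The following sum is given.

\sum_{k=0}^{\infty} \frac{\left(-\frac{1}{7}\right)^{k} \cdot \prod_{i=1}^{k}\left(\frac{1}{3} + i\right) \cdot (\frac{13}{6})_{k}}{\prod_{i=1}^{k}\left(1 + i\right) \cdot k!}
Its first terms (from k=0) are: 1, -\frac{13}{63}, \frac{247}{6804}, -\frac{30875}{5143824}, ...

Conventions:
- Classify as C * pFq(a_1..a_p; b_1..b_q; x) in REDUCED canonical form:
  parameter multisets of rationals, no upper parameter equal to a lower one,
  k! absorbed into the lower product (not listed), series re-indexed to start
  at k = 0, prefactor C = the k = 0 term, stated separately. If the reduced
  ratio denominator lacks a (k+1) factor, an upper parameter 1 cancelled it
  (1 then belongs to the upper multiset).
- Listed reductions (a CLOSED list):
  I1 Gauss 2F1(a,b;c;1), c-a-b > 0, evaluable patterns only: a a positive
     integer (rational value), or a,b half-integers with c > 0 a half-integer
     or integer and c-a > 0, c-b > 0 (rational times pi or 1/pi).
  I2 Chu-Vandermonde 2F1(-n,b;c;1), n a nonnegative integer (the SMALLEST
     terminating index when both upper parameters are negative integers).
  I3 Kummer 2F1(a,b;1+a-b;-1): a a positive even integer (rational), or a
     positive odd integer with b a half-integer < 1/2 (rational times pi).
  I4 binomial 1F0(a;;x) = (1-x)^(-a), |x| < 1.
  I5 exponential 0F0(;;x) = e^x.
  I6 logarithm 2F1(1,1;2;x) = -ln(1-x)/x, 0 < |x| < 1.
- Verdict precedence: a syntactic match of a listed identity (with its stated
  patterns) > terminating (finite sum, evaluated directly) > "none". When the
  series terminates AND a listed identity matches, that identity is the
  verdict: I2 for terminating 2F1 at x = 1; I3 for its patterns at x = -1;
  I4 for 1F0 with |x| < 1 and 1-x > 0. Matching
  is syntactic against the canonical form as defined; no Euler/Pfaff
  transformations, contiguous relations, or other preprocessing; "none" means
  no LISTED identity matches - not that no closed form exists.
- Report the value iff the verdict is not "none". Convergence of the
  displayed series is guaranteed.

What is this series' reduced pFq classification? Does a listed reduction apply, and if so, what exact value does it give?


Canonical form: C = 1 times 2F1 with upper {\frac{4}{3}, \frac{13}{6}}, lower {2}, x = -\frac{1}{7}. Verdict: none (x = -\frac{1}{7}): each listed identity misses the multisets {\frac{4}{3}, \frac{13}{6}} ; {2}.

Key step: t_0 being 1, the running product (C = 1) telescopes to a rising factorial.
Step ratio: r(k) = -\frac{1}{7} * (k+\frac{4}{3}) (k+\frac{13}{6}) / [(k+2) (k+1)] - rational in k, leading ratio -\frac{1}{7}; with t_0 = 1, classification follows.


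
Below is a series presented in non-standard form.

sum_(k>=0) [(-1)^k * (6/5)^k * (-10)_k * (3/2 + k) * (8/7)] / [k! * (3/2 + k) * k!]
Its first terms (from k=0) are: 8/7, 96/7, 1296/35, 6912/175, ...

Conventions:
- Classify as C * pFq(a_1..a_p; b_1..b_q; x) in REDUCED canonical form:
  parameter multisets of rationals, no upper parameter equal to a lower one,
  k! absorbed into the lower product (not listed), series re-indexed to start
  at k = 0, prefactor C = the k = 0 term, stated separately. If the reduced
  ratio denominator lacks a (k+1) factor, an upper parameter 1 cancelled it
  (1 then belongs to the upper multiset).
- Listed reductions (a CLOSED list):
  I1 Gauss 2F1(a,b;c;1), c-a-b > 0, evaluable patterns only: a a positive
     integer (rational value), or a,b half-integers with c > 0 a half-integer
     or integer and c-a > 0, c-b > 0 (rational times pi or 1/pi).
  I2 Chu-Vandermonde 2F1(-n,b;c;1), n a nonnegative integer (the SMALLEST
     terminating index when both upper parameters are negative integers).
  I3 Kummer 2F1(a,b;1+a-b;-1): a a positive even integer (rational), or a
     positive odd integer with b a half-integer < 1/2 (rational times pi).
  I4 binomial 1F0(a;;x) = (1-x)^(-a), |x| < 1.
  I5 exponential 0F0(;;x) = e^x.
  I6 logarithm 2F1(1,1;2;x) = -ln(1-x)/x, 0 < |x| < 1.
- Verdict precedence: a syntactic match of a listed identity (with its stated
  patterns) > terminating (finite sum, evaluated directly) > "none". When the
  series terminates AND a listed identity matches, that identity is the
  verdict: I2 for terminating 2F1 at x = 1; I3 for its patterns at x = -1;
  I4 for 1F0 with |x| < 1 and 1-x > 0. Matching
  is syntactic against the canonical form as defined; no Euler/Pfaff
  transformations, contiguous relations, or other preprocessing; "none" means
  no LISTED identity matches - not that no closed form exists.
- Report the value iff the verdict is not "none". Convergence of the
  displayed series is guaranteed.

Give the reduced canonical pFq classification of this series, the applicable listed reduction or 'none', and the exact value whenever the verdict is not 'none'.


First insight: t_0 = 8/7 here, and the factor k + 3/2 cancels (top and bottom), leaving C = 8/7.
Adjacent-term ratio: r(k) = (-6/5) * (k-10) / [(k+1) (k+1)] ; factor over Q: parameters, x = (-6/5), and C = 8/7.

Canonical form: C = 8/7 times 1F1 with upper {-10}, lower {1}, x = -6/5. Verdict: terminating - upper -10 stops the sum at k = 10; the 11 terms are added exactly. Sum: 1425848602328/11962890625.
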